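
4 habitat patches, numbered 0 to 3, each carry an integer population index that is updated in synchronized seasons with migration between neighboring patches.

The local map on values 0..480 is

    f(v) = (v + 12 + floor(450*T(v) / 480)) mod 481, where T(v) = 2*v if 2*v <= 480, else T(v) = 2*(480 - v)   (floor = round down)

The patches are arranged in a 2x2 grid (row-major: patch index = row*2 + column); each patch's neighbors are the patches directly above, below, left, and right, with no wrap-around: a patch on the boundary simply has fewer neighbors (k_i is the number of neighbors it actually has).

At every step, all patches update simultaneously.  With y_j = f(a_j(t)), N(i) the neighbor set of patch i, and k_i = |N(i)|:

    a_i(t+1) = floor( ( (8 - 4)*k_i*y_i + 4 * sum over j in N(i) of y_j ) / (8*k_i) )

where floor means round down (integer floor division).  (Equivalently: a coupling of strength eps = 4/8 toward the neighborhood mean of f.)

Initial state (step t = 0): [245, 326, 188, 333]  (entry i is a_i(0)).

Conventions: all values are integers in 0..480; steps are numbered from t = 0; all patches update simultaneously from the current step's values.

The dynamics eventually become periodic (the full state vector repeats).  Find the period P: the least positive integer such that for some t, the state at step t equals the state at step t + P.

Simulating step by step:
t=0: [245, 326, 188, 333]
t=1: [162, 161, 124, 123]
t=2: [449, 447, 394, 393]
t=3: [50, 50, 74, 74]
t=4: [172, 172, 206, 206]
t=5: [49, 49, 98, 98]
t=6: [187, 187, 257, 257]
t=7: [102, 102, 171, 171]
t=8: [234, 234, 92, 92]
t=9: [221, 221, 257, 257]
t=10: [176, 176, 196, 196]
t=11: [51, 51, 79, 79]
t=12: [178, 178, 218, 218]
t=13: [70, 70, 128, 128]
t=14: [254, 254, 338, 338]
t=15: [189, 189, 153, 153]
t=16: [168, 168, 356, 356]
t=17: [40, 40, 92, 92]
t=18: [164, 164, 238, 238]
t=19: [55, 55, 161, 161]
t=20: [246, 246, 398, 398]
t=21: [181, 181, 115, 115]
t=22: [123, 123, 269, 269]
t=23: [322, 322, 237, 237]
t=24: [164, 164, 196, 196]
t=25: [25, 25, 71, 71]
t=26: [116, 116, 182, 182]
t=27: [272, 272, 126, 126]
t=28: [238, 238, 328, 328]
t=29: [197, 197, 161, 161]
t=30: [191, 191, 379, 379]
t=31: [84, 84, 94, 94]
t=32: [260, 260, 274, 274]
t=33: [200, 200, 194, 194]
t=34: [101, 101, 92, 92]
t=35: [295, 295, 282, 282]
t=36: [175, 175, 181, 181]
t=37: [38, 38, 46, 46]
t=38: [126, 126, 138, 138]
t=39: [382, 382, 399, 399]
t=40: [92, 92, 84, 84]
t=41: [270, 270, 258, 258]
t=42: [196, 196, 202, 202]
t=43: [98, 98, 106, 106]
t=44: [298, 298, 310, 310]
t=45: [167, 167, 161, 161]
t=46: [126, 126, 358, 358]
t=47: [309, 309, 181, 181]
t=48: [132, 132, 78, 78]
t=49: [352, 352, 274, 274]
t=50: [140, 140, 174, 174]
t=51: [318, 318, 126, 126]
t=52: [207, 207, 318, 318]
t=53: [132, 132, 145, 145]
t=54: [400, 400, 418, 418]
t=55: [77, 77, 69, 69]
t=56: [227, 227, 215, 215]
t=57: [174, 174, 157, 157]
t=58: [139, 139, 355, 355]
t=59: [338, 338, 192, 192]
t=60: [122, 122, 96, 96]
t=61: [343, 343, 306, 306]
t=62: [138, 138, 154, 154]
t=63: [419, 419, 442, 442]
t=64: [59, 59, 49, 49]
t=65: [173, 173, 159, 159]
t=66: [138, 138, 358, 358]
t=67: [335, 335, 189, 189]
t=68: [121, 121, 89, 89]
t=69: [336, 336, 290, 290]
t=70: [147, 147, 167, 167]
t=71: [328, 328, 116, 116]
t=72: [194, 194, 294, 294]
t=73: [109, 109, 151, 151]
t=74: [355, 355, 415, 415]
t=75: [106, 106, 80, 80]
t=76: [297, 297, 260, 260]
t=77: [179, 179, 195, 195]
t=78: [56, 56, 79, 79]
t=79: [189, 189, 222, 222]
t=80: [97, 97, 145, 145]
t=81: [324, 324, 393, 393]
t=82: [132, 132, 102, 102]
t=83: [369, 369, 326, 326]
t=84: [117, 117, 135, 135]
t=85: [361, 361, 387, 387]
t=86: [109, 109, 97, 97]
t=87: [316, 316, 298, 298]
t=88: [158, 158, 166, 166]
t=89: [351, 351, 122, 122]
t=90: [182, 182, 302, 302]
t=91: [82, 82, 138, 138]
t=92: [287, 287, 367, 367]
t=93: [161, 161, 126, 126]
t=94: [449, 449, 399, 399]
t=95: [48, 48, 70, 70]
t=96: [165, 165, 197, 197]
t=97: [28, 28, 74, 74]
t=98: [125, 125, 191, 191]
t=99: [298, 298, 152, 152]
t=100: [239, 239, 379, 379]
t=101: [188, 188, 128, 128]
t=102: [148, 148, 302, 302]
t=103: [369, 369, 233, 233]
t=104: [131, 131, 177, 177]
t=105: [300, 300, 126, 126]
t=106: [219, 219, 322, 322]
t=107: [157, 157, 151, 151]
t=108: [458, 458, 450, 450]
t=109: [31, 31, 35, 35]
t=110: [103, 103, 109, 109]
t=111: [312, 312, 320, 320]
t=112: [156, 156, 152, 152]
t=113: [457, 457, 451, 451]
t=114: [32, 32, 34, 34]
t=115: [105, 105, 107, 107]
t=116: [314, 314, 317, 317]
t=117: [155, 155, 153, 153]
t=118: [455, 455, 452, 452]
t=119: [32, 32, 34, 34]

Answer: 5
Key observation: The state at step 114, [32, 32, 34, 34], reappears at step 119 — and no state repeats earlier — so the cycle the system enters has period 5.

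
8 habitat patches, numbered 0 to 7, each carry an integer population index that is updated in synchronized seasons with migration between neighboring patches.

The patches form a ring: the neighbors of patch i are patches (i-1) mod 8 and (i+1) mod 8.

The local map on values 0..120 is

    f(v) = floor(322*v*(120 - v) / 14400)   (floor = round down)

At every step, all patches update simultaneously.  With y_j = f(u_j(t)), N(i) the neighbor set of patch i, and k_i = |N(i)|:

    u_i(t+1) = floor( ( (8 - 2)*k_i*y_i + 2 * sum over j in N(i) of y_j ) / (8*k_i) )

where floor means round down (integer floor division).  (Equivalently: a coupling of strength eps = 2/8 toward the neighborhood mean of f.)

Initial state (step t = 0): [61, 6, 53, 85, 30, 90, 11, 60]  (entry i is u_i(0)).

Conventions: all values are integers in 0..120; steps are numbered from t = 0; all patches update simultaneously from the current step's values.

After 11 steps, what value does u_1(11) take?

Simulating step by step:
t=0: [61, 6, 53, 85, 30, 90, 11, 60]
t=1: [71, 31, 69, 66, 60, 55, 37, 73]
t=2: [74, 65, 76, 79, 79, 77, 70, 75]
t=3: [76, 78, 74, 72, 72, 74, 77, 75]
t=4: [74, 73, 75, 76, 76, 75, 74, 74]
t=5: [76, 75, 75, 74, 74, 75, 75, 76]
t=6: [74, 74, 75, 75, 75, 75, 74, 74]
t=7: [76, 75, 75, 75, 75, 75, 75, 76]
t=8: [74, 74, 75, 75, 75, 75, 74, 74]
t=9: [76, 75, 75, 75, 75, 75, 75, 76]
t=10: [74, 74, 75, 75, 75, 75, 74, 74]
t=11: [76, 75, 75, 75, 75, 75, 75, 76]

Answer: u_1(11) = 75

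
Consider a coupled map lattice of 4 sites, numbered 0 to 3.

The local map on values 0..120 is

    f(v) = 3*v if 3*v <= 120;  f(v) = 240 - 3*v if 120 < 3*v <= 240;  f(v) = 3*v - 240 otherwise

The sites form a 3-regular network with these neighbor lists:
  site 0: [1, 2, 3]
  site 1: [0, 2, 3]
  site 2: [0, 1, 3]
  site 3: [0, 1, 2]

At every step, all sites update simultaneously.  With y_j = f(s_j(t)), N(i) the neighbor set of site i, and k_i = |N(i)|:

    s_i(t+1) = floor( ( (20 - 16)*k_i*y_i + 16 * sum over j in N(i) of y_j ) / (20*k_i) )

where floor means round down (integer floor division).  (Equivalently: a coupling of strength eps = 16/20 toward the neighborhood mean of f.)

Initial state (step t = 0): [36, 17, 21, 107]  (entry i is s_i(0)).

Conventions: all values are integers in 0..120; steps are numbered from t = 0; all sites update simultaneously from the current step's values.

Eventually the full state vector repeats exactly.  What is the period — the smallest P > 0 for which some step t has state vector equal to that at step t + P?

Answer: 4
Key observation: The state at step 4, [117, 117, 117, 117], reappears at step 8 — and no state repeats earlier — so the cycle the system enters has period 4.

Derivation:
t=0: [36, 17, 21, 107]
t=1: [73, 77, 76, 75]
t=2: [13, 14, 14, 14]
t=3: [41, 41, 41, 41]
t=4: [117, 117, 117, 117]
t=5: [111, 111, 111, 111]
t=6: [93, 93, 93, 93]
t=7: [39, 39, 39, 39]
t=8: [117, 117, 117, 117]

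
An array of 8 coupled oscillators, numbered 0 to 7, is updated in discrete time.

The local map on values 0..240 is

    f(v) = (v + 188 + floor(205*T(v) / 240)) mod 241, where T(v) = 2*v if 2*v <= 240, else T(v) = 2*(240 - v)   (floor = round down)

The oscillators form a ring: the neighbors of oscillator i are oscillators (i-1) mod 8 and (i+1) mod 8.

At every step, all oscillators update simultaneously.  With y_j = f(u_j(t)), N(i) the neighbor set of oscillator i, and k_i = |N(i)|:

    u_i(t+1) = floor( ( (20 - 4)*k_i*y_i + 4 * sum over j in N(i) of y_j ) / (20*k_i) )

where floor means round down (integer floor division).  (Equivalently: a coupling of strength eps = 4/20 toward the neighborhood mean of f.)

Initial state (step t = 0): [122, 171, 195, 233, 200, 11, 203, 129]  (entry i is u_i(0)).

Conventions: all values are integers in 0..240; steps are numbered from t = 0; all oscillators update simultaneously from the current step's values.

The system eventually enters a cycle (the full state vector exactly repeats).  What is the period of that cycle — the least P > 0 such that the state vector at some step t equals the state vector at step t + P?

Answer: 2
Key observation: The state at step 11, [208, 208, 208, 209, 208, 208, 208, 208], reappears at step 13 — and no state repeats earlier — so the cycle the system enters has period 2.

Derivation:
t=0: [122, 171, 195, 233, 200, 11, 203, 129]
t=1: [49, 212, 217, 196, 212, 216, 194, 43]
t=2: [90, 193, 204, 215, 207, 205, 201, 80]
t=3: [190, 216, 212, 205, 209, 211, 208, 170]
t=4: [221, 206, 206, 210, 208, 207, 211, 231]
t=5: [200, 209, 210, 208, 209, 209, 205, 195]
t=6: [214, 208, 208, 208, 208, 208, 211, 217]
t=7: [205, 208, 209, 209, 209, 208, 206, 203]
t=8: [211, 209, 208, 208, 208, 209, 211, 212]
t=9: [207, 208, 208, 209, 208, 208, 207, 206]
t=10: [210, 209, 208, 208, 208, 209, 210, 210]
t=11: [208, 208, 208, 209, 208, 208, 208, 208]
t=12: [209, 209, 208, 208, 208, 209, 209, 209]
t=13: [208, 208, 208, 209, 208, 208, 208, 208]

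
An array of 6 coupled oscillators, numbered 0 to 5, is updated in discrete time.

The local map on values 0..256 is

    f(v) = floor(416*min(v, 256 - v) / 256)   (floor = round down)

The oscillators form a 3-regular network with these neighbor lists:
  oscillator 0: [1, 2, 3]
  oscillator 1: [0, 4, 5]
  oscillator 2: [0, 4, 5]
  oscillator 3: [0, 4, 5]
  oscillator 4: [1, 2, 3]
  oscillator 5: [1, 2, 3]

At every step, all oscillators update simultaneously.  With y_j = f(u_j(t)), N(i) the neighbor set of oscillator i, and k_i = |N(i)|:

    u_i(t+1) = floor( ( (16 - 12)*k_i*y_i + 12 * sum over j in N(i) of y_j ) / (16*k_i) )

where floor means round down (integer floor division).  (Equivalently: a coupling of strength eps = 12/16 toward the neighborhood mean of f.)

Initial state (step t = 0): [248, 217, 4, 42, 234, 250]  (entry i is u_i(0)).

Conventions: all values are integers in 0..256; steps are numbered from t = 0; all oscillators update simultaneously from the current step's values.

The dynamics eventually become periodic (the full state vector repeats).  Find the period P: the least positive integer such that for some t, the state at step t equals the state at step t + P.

Answer: 6
Key observation: The state at step 29, [128, 130, 130, 130, 128, 128], reappears at step 35 — and no state repeats earlier — so the cycle the system enters has period 6.

Derivation:
t=0: [248, 217, 4, 42, 234, 250]
t=1: [37, 30, 15, 31, 43, 36]
t=2: [45, 58, 52, 59, 47, 45]
t=3: [86, 79, 76, 79, 87, 86]
t=4: [129, 136, 135, 136, 130, 129]
t=5: [198, 202, 203, 202, 197, 198]
t=6: [88, 92, 92, 92, 88, 88]
t=7: [147, 144, 144, 144, 147, 147]
t=8: [180, 178, 178, 178, 180, 180]
t=9: [125, 123, 123, 123, 125, 125]
t=10: [200, 202, 202, 202, 200, 200]
t=11: [88, 90, 90, 90, 88, 88]
t=12: [145, 143, 143, 143, 145, 145]
t=13: [182, 180, 180, 180, 182, 182]
t=14: [122, 120, 120, 120, 122, 122]
t=15: [195, 197, 197, 197, 195, 195]
t=16: [96, 98, 98, 98, 96, 96]
t=17: [158, 156, 156, 156, 158, 158]
t=18: [161, 159, 159, 159, 161, 161]
t=19: [156, 154, 154, 154, 156, 156]
t=20: [164, 162, 162, 162, 164, 164]
t=21: [151, 149, 149, 149, 151, 151]
t=22: [172, 170, 170, 170, 172, 172]
t=23: [138, 136, 136, 136, 138, 138]
t=24: [194, 192, 192, 192, 194, 194]
t=25: [103, 101, 101, 101, 103, 103]
t=26: [164, 166, 166, 166, 164, 164]
t=27: [146, 148, 148, 148, 146, 146]
t=28: [175, 177, 177, 177, 175, 175]
t=29: [128, 130, 130, 130, 128, 128]
t=30: [205, 207, 207, 207, 205, 205]
t=31: [79, 81, 81, 81, 79, 79]
t=32: [130, 128, 128, 128, 130, 130]
t=33: [207, 205, 205, 205, 207, 207]
t=34: [81, 79, 79, 79, 81, 81]
t=35: [128, 130, 130, 130, 128, 128]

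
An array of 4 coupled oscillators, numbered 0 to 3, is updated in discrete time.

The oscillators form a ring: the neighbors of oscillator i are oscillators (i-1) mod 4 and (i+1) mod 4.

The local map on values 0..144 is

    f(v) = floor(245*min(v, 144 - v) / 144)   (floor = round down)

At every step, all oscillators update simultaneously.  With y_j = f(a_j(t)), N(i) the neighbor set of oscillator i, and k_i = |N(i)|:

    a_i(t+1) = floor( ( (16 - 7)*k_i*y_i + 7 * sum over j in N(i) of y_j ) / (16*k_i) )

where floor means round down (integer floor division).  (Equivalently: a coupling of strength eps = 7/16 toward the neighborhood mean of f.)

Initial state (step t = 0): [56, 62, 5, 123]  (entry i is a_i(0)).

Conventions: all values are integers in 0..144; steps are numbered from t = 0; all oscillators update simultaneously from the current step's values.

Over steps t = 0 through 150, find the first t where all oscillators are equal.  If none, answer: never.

Answer: 12
Key observation: Synchronization is absorbing here: once all oscillators are equal they stay equal, and step 12 is the first all-equal step.

Derivation:
t=0: [56, 62, 5, 123]  (not all equal)
t=1: [84, 81, 35, 42]  (not all equal)
t=2: [96, 95, 72, 75]  (not all equal)
t=3: [89, 91, 112, 110]  (not all equal)
t=4: [84, 82, 62, 64]  (not all equal)
t=5: [103, 104, 105, 106]  (not all equal)
t=6: [67, 67, 66, 65]  (not all equal)
t=7: [112, 112, 111, 111]  (not all equal)
t=8: [54, 54, 55, 55]  (not all equal)
t=9: [91, 91, 92, 92]  (not all equal)
t=10: [89, 89, 88, 88]  (not all equal)
t=11: [93, 93, 94, 94]  (not all equal)
t=12: [85, 85, 85, 85]  (all equal)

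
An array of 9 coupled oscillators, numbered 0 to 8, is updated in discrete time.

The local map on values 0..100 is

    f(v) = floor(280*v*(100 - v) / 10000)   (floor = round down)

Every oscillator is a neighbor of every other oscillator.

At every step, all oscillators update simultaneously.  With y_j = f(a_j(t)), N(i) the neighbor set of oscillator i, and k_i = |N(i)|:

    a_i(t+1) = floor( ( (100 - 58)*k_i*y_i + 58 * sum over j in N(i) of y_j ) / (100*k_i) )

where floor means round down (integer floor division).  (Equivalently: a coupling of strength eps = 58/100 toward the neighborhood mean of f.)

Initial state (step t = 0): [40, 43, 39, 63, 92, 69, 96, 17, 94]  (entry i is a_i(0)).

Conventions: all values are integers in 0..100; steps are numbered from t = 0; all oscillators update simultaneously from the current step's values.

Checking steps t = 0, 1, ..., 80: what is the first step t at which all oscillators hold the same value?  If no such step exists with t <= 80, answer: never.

Answer: 4
Key observation: Synchronization is absorbing here: once all oscillators are equal they stay equal, and step 4 is the first all-equal step.

Derivation:
t=0: [40, 43, 39, 63, 92, 69, 96, 17, 94]  (not all equal)
t=1: [52, 53, 52, 52, 36, 50, 33, 43, 34]  (not all equal)
t=2: [67, 67, 67, 67, 65, 67, 64, 67, 65]  (not all equal)
t=3: [61, 61, 61, 61, 62, 61, 62, 61, 62]  (not all equal)
t=4: [65, 65, 65, 65, 65, 65, 65, 65, 65]  (all equal)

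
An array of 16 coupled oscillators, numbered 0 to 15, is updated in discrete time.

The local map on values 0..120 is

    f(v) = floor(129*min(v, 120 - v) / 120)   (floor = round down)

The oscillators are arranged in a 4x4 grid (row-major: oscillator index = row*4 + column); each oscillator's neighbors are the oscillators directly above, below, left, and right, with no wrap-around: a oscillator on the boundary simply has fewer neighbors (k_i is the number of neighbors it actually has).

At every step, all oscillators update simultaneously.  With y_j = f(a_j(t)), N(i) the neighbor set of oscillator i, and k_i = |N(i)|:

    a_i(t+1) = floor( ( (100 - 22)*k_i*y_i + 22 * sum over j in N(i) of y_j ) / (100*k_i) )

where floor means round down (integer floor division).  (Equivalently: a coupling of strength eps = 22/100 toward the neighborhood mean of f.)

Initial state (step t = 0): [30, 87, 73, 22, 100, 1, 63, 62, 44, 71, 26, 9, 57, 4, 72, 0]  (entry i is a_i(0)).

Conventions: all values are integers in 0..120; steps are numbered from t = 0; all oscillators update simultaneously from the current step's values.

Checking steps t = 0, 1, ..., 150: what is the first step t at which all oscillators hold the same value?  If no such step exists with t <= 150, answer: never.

Answer: 17
Key observation: Synchronization is absorbing here: once all oscillators are equal they stay equal, and step 17 is the first all-equal step.

Derivation:
t=0: [30, 87, 73, 22, 100, 1, 63, 62, 44, 71, 26, 9, 57, 4, 72, 0]  (not all equal)
t=1: [31, 33, 47, 30, 22, 10, 55, 55, 46, 44, 30, 13, 53, 15, 42, 6]  (not all equal)
t=2: [32, 34, 48, 36, 24, 16, 54, 53, 47, 42, 33, 17, 50, 23, 39, 11]  (not all equal)
t=3: [33, 35, 49, 41, 26, 22, 53, 52, 48, 42, 36, 21, 49, 28, 37, 15]  (not all equal)
t=4: [34, 36, 50, 46, 29, 27, 52, 51, 48, 42, 38, 25, 49, 33, 36, 19]  (not all equal)
t=5: [35, 38, 51, 49, 32, 31, 52, 51, 49, 43, 40, 28, 50, 37, 36, 22]  (not all equal)
t=6: [37, 40, 52, 52, 35, 35, 53, 52, 50, 45, 42, 32, 51, 40, 37, 25]  (not all equal)
t=7: [39, 43, 54, 55, 38, 38, 54, 53, 51, 47, 44, 35, 52, 43, 38, 28]  (not all equal)
t=8: [41, 46, 57, 58, 41, 41, 56, 54, 52, 49, 46, 38, 53, 46, 40, 31]  (not all equal)
t=9: [44, 49, 60, 61, 44, 45, 58, 57, 54, 51, 48, 41, 55, 49, 43, 34]  (not all equal)
t=10: [47, 52, 62, 62, 47, 49, 60, 59, 56, 53, 51, 45, 58, 52, 46, 37]  (not all equal)
t=11: [50, 54, 61, 62, 50, 52, 62, 61, 59, 55, 54, 48, 61, 55, 49, 41]  (not all equal)
t=12: [53, 57, 62, 62, 53, 55, 61, 61, 61, 58, 57, 51, 62, 58, 52, 45]  (not all equal)
t=13: [56, 60, 62, 62, 56, 59, 62, 62, 62, 61, 60, 54, 62, 61, 55, 49]  (not all equal)
t=14: [60, 63, 62, 62, 60, 62, 62, 61, 61, 63, 63, 58, 62, 62, 59, 53]  (not all equal)
t=15: [63, 61, 61, 62, 63, 62, 62, 62, 62, 61, 61, 61, 62, 62, 62, 57]  (not all equal)
t=16: [61, 62, 62, 62, 61, 62, 62, 62, 62, 62, 62, 62, 62, 62, 62, 61]  (not all equal)
t=17: [62, 62, 62, 62, 62, 62, 62, 62, 62, 62, 62, 62, 62, 62, 62, 62]  (all equal)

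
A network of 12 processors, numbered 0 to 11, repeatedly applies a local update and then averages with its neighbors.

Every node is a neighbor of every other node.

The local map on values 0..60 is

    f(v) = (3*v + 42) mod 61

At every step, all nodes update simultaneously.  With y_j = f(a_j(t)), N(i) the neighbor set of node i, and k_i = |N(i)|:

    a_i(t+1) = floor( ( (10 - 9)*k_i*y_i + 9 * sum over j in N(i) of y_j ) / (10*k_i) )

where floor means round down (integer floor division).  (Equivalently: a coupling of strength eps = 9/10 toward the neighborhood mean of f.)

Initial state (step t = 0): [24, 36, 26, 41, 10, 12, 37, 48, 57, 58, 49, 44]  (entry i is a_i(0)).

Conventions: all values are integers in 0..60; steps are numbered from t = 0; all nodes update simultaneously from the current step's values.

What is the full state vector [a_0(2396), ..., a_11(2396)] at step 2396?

Simulating step by step:
t=0: [24, 36, 26, 41, 10, 12, 37, 48, 57, 58, 49, 44]
t=1: [30, 30, 31, 30, 30, 30, 30, 30, 30, 30, 30, 30]
t=2: [10, 10, 10, 10, 10, 10, 10, 10, 10, 10, 10, 10]
t=3: [11, 11, 11, 11, 11, 11, 11, 11, 11, 11, 11, 11]
t=4: [14, 14, 14, 14, 14, 14, 14, 14, 14, 14, 14, 14]
t=5: [23, 23, 23, 23, 23, 23, 23, 23, 23, 23, 23, 23]
t=6: [50, 50, 50, 50, 50, 50, 50, 50, 50, 50, 50, 50]
t=7: [9, 9, 9, 9, 9, 9, 9, 9, 9, 9, 9, 9]
t=8: [8, 8, 8, 8, 8, 8, 8, 8, 8, 8, 8, 8]
t=9: [5, 5, 5, 5, 5, 5, 5, 5, 5, 5, 5, 5]
t=10: [57, 57, 57, 57, 57, 57, 57, 57, 57, 57, 57, 57]
t=11: [30, 30, 30, 30, 30, 30, 30, 30, 30, 30, 30, 30]
t=12: [10, 10, 10, 10, 10, 10, 10, 10, 10, 10, 10, 10]

Answer: [50, 50, 50, 50, 50, 50, 50, 50, 50, 50, 50, 50]
Key observation: The state at step 2, [10, 10, 10, 10, 10, 10, 10, 10, 10, 10, 10, 10], reappears at step 12: the system is in a cycle of period 10 from step 2 on.  Therefore the state at step 2396 equals the state at step 2 + ((2396 - 2) mod 10) = 6, which is [50, 50, 50, 50, 50, 50, 50, 50, 50, 50, 50, 50].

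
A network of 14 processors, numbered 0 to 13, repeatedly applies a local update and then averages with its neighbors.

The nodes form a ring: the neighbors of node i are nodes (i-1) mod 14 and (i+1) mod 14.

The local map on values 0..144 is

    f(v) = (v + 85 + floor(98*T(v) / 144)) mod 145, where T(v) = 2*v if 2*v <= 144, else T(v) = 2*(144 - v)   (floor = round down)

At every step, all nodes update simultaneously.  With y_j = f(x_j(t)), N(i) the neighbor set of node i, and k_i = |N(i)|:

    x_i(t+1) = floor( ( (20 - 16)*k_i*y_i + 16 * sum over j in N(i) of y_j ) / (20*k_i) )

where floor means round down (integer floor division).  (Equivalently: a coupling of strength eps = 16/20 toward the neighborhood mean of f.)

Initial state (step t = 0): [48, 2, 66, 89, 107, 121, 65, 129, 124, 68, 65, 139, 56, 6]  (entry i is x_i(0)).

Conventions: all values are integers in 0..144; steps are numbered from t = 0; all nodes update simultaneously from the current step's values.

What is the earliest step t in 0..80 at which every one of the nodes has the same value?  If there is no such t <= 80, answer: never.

Answer: 4
Key observation: Synchronization is absorbing here: once all nodes are equal they stay equal, and step 4 is the first all-equal step.

Derivation:
t=0: [48, 2, 66, 89, 107, 121, 65, 129, 124, 68, 65, 139, 56, 6]  (not all equal)
t=1: [85, 77, 95, 97, 97, 94, 91, 91, 93, 93, 92, 83, 88, 69]  (not all equal)
t=2: [105, 104, 103, 100, 100, 101, 102, 102, 102, 102, 103, 103, 104, 104]  (not all equal)
t=3: [98, 98, 98, 98, 99, 99, 99, 99, 99, 98, 98, 98, 98, 98]  (not all equal)
t=4: [100, 100, 100, 100, 100, 100, 100, 100, 100, 100, 100, 100, 100, 100]  (all equal)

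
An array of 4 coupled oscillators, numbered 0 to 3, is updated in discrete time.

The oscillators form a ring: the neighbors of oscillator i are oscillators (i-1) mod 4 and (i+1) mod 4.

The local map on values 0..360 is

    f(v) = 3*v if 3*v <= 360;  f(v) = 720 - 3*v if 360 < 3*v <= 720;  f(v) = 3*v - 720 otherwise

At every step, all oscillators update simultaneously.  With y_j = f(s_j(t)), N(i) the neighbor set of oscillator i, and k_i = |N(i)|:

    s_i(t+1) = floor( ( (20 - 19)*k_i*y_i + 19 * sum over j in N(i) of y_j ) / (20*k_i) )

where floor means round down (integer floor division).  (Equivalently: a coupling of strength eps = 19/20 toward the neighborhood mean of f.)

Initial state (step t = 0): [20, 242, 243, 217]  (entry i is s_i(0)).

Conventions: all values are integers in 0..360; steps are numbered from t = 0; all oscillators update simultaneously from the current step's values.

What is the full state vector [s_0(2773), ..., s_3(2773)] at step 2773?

Answer: [117, 117, 117, 117]
Key observation: The state at step 17, [117, 117, 117, 117], reappears at step 21: the system is in a cycle of period 4 from step 17 on.  Therefore the state at step 2773 equals the state at step 17 + ((2773 - 17) mod 4) = 17, which is [117, 117, 117, 117].

Derivation:
t=0: [20, 242, 243, 217]
t=1: [38, 33, 36, 36]
t=2: [104, 110, 103, 110]
t=3: [329, 311, 328, 311]
t=4: [215, 262, 215, 262]
t=5: [66, 74, 66, 74]
t=6: [220, 199, 220, 199]
t=7: [119, 63, 119, 63]
t=8: [197, 348, 197, 348]
t=9: [314, 138, 314, 138]
t=10: [301, 226, 301, 226]
t=11: [49, 175, 49, 175]
t=12: [192, 149, 192, 149]
t=13: [266, 150, 266, 150]
t=14: [260, 87, 260, 87]
t=15: [250, 70, 250, 70]
t=16: [201, 39, 201, 39]
t=17: [117, 117, 117, 117]
t=18: [351, 351, 351, 351]
t=19: [333, 333, 333, 333]
t=20: [279, 279, 279, 279]
t=21: [117, 117, 117, 117]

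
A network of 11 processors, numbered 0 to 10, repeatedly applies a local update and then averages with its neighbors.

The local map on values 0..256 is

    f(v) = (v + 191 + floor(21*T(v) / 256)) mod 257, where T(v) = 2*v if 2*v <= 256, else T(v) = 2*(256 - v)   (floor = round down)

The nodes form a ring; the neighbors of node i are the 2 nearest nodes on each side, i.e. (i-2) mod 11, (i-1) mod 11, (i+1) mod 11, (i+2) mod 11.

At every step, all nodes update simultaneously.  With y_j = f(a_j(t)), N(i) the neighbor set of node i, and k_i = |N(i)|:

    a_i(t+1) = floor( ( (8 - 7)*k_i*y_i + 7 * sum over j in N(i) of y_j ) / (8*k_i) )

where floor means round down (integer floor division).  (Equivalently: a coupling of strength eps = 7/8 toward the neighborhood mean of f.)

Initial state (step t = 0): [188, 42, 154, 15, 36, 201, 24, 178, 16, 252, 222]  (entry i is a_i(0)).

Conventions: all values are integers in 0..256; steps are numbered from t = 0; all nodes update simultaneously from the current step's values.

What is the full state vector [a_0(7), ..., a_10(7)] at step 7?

Answer: [104, 104, 105, 105, 105, 106, 105, 105, 105, 104, 104]

Derivation:
t=0: [188, 42, 154, 15, 36, 201, 24, 178, 16, 252, 222]
t=1: [167, 162, 190, 183, 176, 189, 182, 181, 176, 160, 187]
t=2: [120, 125, 121, 125, 129, 127, 126, 123, 123, 122, 116]
t=3: [74, 74, 77, 79, 79, 79, 79, 78, 75, 74, 75]
t=4: [20, 21, 22, 23, 24, 24, 23, 22, 22, 21, 20]
t=5: [214, 215, 216, 216, 217, 217, 217, 216, 215, 215, 214]
t=6: [154, 155, 155, 156, 156, 156, 156, 156, 155, 154, 154]
t=7: [104, 104, 105, 105, 105, 106, 105, 105, 105, 104, 104]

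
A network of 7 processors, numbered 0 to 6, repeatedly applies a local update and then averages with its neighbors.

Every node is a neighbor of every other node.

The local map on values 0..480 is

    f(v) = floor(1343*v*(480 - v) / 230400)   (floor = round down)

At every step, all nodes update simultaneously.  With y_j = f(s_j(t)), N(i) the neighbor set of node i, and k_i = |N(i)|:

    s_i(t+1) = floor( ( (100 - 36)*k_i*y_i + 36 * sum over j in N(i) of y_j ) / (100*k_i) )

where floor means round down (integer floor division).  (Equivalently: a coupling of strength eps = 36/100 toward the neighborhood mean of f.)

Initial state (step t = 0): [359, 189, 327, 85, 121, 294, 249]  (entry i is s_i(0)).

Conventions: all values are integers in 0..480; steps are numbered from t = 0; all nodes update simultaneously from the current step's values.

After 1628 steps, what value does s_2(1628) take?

Answer: s_2(1628) = 309
Key observation: The state at step 13, [307, 307, 307, 307, 307, 307, 307], reappears at step 15: the system is in a cycle of period 2 from step 13 on.  Therefore the state at step 1628 equals the state at step 13 + ((1628 - 13) mod 2) = 14, which is [309, 309, 309, 309, 309, 309, 309].

Derivation:
t=0: [359, 189, 327, 85, 121, 294, 249]
t=1: [264, 303, 286, 231, 264, 302, 312]
t=2: [327, 316, 322, 329, 327, 316, 312]
t=3: [293, 299, 296, 292, 293, 299, 301]
t=4: [318, 315, 316, 318, 318, 315, 315]
t=5: [300, 301, 301, 300, 300, 301, 301]
t=6: [314, 314, 314, 314, 314, 314, 314]
t=7: [303, 303, 303, 303, 303, 303, 303]
t=8: [312, 312, 312, 312, 312, 312, 312]
t=9: [305, 305, 305, 305, 305, 305, 305]
t=10: [311, 311, 311, 311, 311, 311, 311]
t=11: [306, 306, 306, 306, 306, 306, 306]
t=12: [310, 310, 310, 310, 310, 310, 310]
t=13: [307, 307, 307, 307, 307, 307, 307]
t=14: [309, 309, 309, 309, 309, 309, 309]
t=15: [307, 307, 307, 307, 307, 307, 307]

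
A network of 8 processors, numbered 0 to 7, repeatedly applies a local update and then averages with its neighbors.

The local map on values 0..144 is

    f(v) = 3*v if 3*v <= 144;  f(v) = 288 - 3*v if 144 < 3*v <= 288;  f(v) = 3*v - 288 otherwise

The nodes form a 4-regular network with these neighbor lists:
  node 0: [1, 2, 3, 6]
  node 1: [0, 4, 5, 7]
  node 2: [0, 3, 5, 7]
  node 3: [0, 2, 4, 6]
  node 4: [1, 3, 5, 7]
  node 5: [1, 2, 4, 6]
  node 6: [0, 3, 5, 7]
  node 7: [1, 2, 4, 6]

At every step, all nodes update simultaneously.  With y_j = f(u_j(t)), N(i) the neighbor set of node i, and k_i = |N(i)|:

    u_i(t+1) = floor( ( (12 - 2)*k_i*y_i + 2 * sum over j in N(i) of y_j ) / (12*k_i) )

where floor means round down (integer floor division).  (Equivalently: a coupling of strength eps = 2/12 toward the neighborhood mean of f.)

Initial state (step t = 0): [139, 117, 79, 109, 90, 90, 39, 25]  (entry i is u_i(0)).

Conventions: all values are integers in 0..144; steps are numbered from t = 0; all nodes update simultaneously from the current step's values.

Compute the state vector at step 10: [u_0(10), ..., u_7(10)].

Answer: [32, 92, 62, 116, 66, 41, 67, 111]

Derivation:
t=0: [139, 117, 79, 109, 90, 90, 39, 25]
t=1: [118, 62, 53, 45, 23, 25, 108, 72]
t=2: [71, 96, 122, 125, 73, 76, 44, 74]
t=3: [74, 11, 77, 87, 66, 61, 122, 66]
t=4: [63, 42, 59, 34, 85, 98, 77, 85]
t=5: [99, 112, 102, 97, 38, 18, 57, 41]
t=6: [15, 52, 22, 13, 104, 57, 105, 114]
t=7: [48, 120, 65, 39, 34, 107, 33, 55]
t=8: [135, 76, 94, 115, 99, 42, 99, 117]
t=9: [103, 63, 20, 53, 20, 108, 22, 56]
t=10: [32, 92, 62, 116, 66, 41, 67, 111]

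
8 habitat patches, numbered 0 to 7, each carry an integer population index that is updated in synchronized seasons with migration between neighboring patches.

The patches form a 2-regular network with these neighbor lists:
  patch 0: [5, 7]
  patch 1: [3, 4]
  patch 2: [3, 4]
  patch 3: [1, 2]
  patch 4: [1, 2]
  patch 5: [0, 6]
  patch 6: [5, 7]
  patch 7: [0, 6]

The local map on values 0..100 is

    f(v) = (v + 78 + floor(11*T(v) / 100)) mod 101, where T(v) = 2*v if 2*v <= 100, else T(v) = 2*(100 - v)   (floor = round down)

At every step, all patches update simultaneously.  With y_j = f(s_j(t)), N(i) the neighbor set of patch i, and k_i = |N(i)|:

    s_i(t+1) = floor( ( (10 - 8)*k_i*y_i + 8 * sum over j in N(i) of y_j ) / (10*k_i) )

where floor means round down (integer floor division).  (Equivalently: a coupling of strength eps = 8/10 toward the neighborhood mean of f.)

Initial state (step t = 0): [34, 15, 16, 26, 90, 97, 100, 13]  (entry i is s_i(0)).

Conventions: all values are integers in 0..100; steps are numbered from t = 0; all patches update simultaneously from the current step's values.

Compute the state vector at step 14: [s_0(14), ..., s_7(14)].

Simulating step by step:
t=0: [34, 15, 16, 26, 90, 97, 100, 13]
t=1: [70, 50, 50, 78, 91, 52, 82, 56]
t=2: [43, 58, 58, 42, 44, 53, 44, 54]
t=3: [38, 32, 32, 40, 41, 31, 38, 31]
t=4: [15, 24, 24, 17, 18, 21, 15, 21]
t=5: [20, 80, 80, 24, 24, 77, 20, 77]
t=6: [47, 17, 17, 50, 50, 12, 47, 12]
t=7: [80, 50, 50, 86, 86, 45, 80, 45]
t=8: [37, 60, 60, 43, 43, 55, 37, 55]
t=9: [37, 32, 32, 41, 41, 25, 37, 25]
t=10: [10, 24, 24, 18, 18, 19, 10, 19]
t=11: [18, 80, 80, 24, 24, 72, 18, 72]
t=12: [63, 17, 17, 50, 50, 90, 63, 90]
t=13: [64, 50, 50, 86, 86, 52, 64, 52]
t=14: [40, 60, 60, 43, 43, 46, 40, 46]

Answer: [40, 60, 60, 43, 43, 46, 40, 46]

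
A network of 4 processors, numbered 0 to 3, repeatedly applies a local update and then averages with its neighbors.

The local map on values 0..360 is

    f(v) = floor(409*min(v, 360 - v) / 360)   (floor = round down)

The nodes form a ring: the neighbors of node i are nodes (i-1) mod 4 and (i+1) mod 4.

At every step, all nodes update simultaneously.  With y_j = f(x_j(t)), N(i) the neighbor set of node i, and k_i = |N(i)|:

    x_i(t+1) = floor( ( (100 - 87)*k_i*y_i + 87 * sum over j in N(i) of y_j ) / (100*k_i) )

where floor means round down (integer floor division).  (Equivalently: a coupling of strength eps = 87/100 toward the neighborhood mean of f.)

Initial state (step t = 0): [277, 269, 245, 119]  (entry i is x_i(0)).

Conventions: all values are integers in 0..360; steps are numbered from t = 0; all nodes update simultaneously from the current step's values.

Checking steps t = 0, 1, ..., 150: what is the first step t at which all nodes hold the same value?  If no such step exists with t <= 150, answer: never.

Simulating step by step:
t=0: [277, 269, 245, 119]  (not all equal)
t=1: [115, 110, 120, 114]  (not all equal)
t=2: [126, 131, 127, 132]  (not all equal)
t=3: [147, 144, 147, 144]  (not all equal)
t=4: [163, 166, 163, 166]  (not all equal)
t=5: [187, 185, 187, 185]  (not all equal)
t=6: [197, 196, 197, 196]  (not all equal)
t=7: [185, 185, 185, 185]  (all equal)

Answer: 7
Key observation: Synchronization is absorbing here: once all nodes are equal they stay equal, and step 7 is the first all-equal step.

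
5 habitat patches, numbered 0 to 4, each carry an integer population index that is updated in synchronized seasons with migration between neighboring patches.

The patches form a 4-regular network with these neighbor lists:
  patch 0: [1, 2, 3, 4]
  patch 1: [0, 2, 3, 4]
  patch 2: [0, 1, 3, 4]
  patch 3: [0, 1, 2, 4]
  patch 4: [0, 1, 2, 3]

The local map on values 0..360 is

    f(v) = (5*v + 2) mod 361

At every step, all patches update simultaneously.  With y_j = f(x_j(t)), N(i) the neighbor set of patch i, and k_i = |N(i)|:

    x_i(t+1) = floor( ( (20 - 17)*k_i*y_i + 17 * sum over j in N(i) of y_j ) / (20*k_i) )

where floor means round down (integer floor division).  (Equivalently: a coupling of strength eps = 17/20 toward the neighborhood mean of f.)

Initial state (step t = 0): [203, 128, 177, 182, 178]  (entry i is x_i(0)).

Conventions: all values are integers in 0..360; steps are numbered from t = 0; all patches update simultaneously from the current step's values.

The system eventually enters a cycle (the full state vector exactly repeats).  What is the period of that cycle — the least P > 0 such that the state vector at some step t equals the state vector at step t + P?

Simulating step by step:
t=0: [203, 128, 177, 182, 178]
t=1: [215, 216, 223, 222, 223]
t=2: [150, 150, 170, 170, 170]
t=3: [93, 93, 87, 87, 87]
t=4: [86, 86, 88, 88, 88]
t=5: [77, 77, 76, 76, 76]
t=6: [22, 22, 23, 23, 23]
t=7: [115, 115, 114, 114, 114]
t=8: [212, 212, 213, 213, 213]
t=9: [343, 343, 342, 342, 342]
t=10: [269, 269, 270, 270, 270]
t=11: [267, 267, 266, 266, 266]
t=12: [250, 250, 251, 251, 251]
t=13: [172, 172, 171, 171, 171]
t=14: [136, 136, 137, 137, 137]
t=15: [324, 324, 323, 323, 323]
t=16: [174, 174, 175, 175, 175]
t=17: [153, 153, 152, 152, 152]
t=18: [41, 41, 42, 42, 42]
t=19: [210, 210, 209, 209, 209]
t=20: [326, 326, 327, 327, 327]
t=21: [191, 191, 190, 190, 190]
t=22: [231, 231, 232, 232, 232]
t=23: [77, 77, 76, 76, 76]

Answer: 18
Key observation: The state at step 5, [77, 77, 76, 76, 76], reappears at step 23 — and no state repeats earlier — so the cycle the system enters has period 18.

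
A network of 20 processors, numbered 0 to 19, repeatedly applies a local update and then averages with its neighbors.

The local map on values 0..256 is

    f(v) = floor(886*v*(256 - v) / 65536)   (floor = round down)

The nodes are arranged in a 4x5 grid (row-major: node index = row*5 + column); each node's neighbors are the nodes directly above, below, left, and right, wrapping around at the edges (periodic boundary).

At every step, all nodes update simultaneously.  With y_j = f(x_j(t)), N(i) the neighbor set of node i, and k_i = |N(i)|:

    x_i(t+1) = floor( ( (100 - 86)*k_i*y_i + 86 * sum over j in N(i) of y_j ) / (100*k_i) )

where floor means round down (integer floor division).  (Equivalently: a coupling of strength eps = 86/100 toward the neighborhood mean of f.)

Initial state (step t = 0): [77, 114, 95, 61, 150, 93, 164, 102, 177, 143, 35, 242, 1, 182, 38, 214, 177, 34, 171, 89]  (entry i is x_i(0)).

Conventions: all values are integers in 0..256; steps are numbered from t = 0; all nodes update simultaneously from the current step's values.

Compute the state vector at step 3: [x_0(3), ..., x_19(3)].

Answer: [173, 171, 166, 175, 184, 172, 159, 158, 172, 171, 145, 140, 138, 145, 158, 159, 144, 145, 158, 158]

Derivation:
t=0: [77, 114, 95, 61, 150, 93, 164, 102, 177, 143, 35, 242, 1, 182, 38, 214, 177, 34, 171, 89]
t=1: [188, 199, 177, 195, 194, 181, 174, 158, 192, 184, 117, 113, 116, 132, 166, 162, 130, 141, 165, 166]
t=2: [175, 187, 185, 176, 175, 189, 190, 193, 188, 178, 204, 213, 217, 200, 204, 203, 201, 209, 200, 193]
t=3: [173, 171, 166, 175, 184, 172, 159, 158, 172, 171, 145, 140, 138, 145, 158, 159, 144, 145, 158, 158]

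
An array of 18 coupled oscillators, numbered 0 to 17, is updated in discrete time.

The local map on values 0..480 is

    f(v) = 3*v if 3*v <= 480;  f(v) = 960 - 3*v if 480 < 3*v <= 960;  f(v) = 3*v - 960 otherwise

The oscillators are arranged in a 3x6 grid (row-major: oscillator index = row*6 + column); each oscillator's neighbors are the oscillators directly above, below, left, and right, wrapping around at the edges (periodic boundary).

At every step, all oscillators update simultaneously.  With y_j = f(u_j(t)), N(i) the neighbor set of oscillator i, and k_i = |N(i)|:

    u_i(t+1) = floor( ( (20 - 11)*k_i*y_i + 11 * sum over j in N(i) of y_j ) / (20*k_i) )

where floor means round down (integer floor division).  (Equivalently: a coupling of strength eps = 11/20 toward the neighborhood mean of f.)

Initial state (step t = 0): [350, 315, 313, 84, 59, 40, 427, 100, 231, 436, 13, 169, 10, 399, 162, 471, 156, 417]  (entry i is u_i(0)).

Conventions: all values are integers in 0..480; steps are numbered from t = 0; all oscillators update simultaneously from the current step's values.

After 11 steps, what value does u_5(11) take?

Simulating step by step:
t=0: [350, 315, 313, 84, 59, 40, 427, 100, 231, 436, 13, 169, 10, 399, 162, 471, 156, 417]
t=1: [107, 95, 148, 250, 200, 193, 264, 250, 277, 295, 216, 309, 142, 219, 347, 415, 342, 278]
t=2: [317, 303, 296, 254, 295, 286, 211, 216, 169, 162, 213, 150, 317, 274, 196, 187, 178, 181]
t=3: [71, 95, 180, 229, 177, 176, 254, 273, 372, 401, 340, 362, 126, 164, 313, 381, 358, 323]
t=4: [273, 299, 290, 298, 313, 301, 207, 215, 183, 201, 152, 152, 292, 324, 178, 171, 144, 148]
t=5: [138, 105, 173, 155, 148, 171, 289, 255, 348, 350, 379, 383, 166, 127, 323, 377, 382, 341]
t=6: [367, 338, 318, 366, 375, 353, 215, 207, 138, 163, 204, 192, 338, 306, 152, 180, 201, 204]
t=7: [135, 96, 148, 208, 203, 187, 267, 265, 361, 393, 345, 325, 140, 143, 326, 384, 336, 279]
t=8: [356, 328, 304, 317, 275, 302, 209, 211, 171, 198, 120, 110, 342, 315, 171, 171, 123, 176]
t=9: [114, 79, 149, 141, 169, 162, 264, 259, 364, 338, 327, 310, 151, 125, 332, 364, 354, 307]
t=10: [337, 291, 315, 339, 344, 332, 214, 207, 158, 121, 97, 110, 330, 293, 165, 143, 134, 163]
t=11: [87, 105, 155, 146, 140, 143, 246, 284, 375, 335, 291, 301, 140, 163, 346, 370, 354, 321]

Answer: u_5(11) = 143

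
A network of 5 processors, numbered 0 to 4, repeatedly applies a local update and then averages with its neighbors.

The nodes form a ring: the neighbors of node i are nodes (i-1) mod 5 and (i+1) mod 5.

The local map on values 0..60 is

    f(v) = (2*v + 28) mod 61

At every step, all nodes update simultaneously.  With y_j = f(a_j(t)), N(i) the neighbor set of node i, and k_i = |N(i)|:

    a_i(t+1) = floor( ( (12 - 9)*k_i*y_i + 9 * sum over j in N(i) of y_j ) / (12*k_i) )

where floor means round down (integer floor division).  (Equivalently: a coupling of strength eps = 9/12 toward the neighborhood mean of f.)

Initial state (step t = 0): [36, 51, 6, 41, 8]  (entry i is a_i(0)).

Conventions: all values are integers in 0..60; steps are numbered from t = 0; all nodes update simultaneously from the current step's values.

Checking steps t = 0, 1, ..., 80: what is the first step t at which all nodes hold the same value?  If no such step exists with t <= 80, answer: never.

Simulating step by step:
t=0: [36, 51, 6, 41, 8]  (not all equal)
t=1: [29, 31, 31, 43, 44]  (not all equal)
t=2: [37, 27, 38, 44, 43]  (not all equal)
t=3: [38, 36, 39, 49, 49]  (not all equal)
t=4: [26, 42, 27, 19, 18]  (not all equal)
t=5: [25, 27, 26, 10, 9]  (not all equal)
t=6: [29, 18, 30, 36, 35]  (not all equal)
t=7: [21, 20, 22, 33, 33]  (not all equal)
t=8: [17, 9, 17, 24, 24]  (not all equal)
t=9: [23, 12, 23, 9, 9]  (not all equal)
t=10: [40, 22, 40, 33, 33]  (not all equal)
t=11: [28, 38, 28, 38, 38]  (not all equal)
t=12: [38, 28, 38, 35, 35]  (not all equal)
t=13: [33, 38, 33, 39, 39]  (not all equal)
t=14: [41, 35, 41, 40, 40]  (not all equal)
t=15: [43, 46, 43, 47, 47]  (not all equal)
t=16: [35, 54, 35, 19, 19]  (not all equal)
t=17: [16, 31, 16, 17, 17]  (not all equal)
t=18: [26, 52, 26, 23, 23]  (not all equal)
t=19: [13, 16, 13, 15, 15]  (not all equal)
t=20: [57, 55, 57, 56, 56]  (not all equal)
t=21: [17, 19, 17, 18, 18]  (not all equal)
t=22: [3, 2, 3, 2, 2]  (not all equal)
t=23: [32, 33, 32, 32, 32]  (not all equal)
t=24: [31, 31, 31, 31, 31]  (all equal)

Answer: 24
Key observation: Synchronization is absorbing here: once all nodes are equal they stay equal, and step 24 is the first all-equal step.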